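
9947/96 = 103 + 59/96 =103.61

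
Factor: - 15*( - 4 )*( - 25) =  - 2^2*3^1*5^3 = - 1500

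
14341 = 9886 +4455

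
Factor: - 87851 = - 59^1*1489^1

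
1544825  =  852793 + 692032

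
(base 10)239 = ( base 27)8N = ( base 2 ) 11101111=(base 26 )95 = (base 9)285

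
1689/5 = 1689/5 =337.80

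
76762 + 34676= 111438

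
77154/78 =989  +  2/13 = 989.15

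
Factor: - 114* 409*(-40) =1865040   =  2^4*3^1*5^1*19^1*409^1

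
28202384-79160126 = -50957742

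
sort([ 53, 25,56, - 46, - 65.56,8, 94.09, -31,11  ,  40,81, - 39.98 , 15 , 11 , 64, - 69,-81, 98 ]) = [  -  81, - 69,  -  65.56, - 46, - 39.98, - 31,8,11,11,  15,25, 40,53, 56, 64, 81 , 94.09,98]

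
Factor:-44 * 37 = -1628= - 2^2*11^1*  37^1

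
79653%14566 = 6823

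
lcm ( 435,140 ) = 12180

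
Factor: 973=7^1*139^1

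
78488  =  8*9811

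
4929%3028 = 1901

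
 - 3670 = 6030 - 9700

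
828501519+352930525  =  1181432044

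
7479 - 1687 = 5792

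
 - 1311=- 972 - 339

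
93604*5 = 468020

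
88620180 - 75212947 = 13407233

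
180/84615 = 12/5641 = 0.00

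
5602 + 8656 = 14258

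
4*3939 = 15756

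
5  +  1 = 6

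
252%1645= 252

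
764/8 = 95 + 1/2 = 95.50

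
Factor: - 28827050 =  - 2^1* 5^2*7^1*23^1*3581^1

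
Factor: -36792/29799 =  - 2^3*11^( - 1 )*43^( - 1)*73^1 = - 584/473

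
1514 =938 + 576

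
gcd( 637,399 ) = 7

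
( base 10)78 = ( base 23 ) 39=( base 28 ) 2M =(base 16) 4E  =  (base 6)210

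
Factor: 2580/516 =5   =  5^1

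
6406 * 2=12812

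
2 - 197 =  - 195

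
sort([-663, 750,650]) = [ - 663 , 650,750] 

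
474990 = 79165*6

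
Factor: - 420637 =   -  7^1*60091^1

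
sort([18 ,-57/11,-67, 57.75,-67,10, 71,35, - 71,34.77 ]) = [ - 71 ,  -  67  , - 67,-57/11, 10,18, 34.77,35,57.75,71 ] 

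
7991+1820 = 9811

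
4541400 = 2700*1682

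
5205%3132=2073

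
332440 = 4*83110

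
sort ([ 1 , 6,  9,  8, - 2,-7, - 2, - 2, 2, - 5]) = [  -  7, - 5,-2, - 2 , - 2, 1 , 2, 6, 8, 9] 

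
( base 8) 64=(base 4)310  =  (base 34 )1i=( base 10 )52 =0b110100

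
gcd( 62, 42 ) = 2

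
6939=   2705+4234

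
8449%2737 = 238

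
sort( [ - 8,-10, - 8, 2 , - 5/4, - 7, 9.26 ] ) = [ -10, - 8, - 8, - 7, - 5/4, 2,9.26 ] 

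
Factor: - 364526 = - 2^1 * 97^1*1879^1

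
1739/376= 37/8  =  4.62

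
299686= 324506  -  24820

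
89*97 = 8633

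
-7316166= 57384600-64700766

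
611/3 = 611/3 = 203.67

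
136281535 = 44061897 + 92219638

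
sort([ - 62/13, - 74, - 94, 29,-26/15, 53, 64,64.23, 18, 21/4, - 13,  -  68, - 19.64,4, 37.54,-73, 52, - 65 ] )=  [- 94 , - 74, - 73, - 68, - 65, - 19.64, - 13, - 62/13,- 26/15,  4, 21/4, 18,29, 37.54,52, 53, 64,64.23 ]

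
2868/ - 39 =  - 74 + 6/13= - 73.54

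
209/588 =209/588 =0.36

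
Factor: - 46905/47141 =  - 3^1*5^1*17^(-1 )*47^( - 1)*53^1= - 795/799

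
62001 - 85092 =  - 23091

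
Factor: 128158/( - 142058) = -461/511 = - 7^( - 1)*73^(-1)*461^1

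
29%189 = 29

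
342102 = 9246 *37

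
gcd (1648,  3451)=1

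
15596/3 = 15596/3=5198.67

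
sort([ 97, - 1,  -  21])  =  [  -  21,-1,97] 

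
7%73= 7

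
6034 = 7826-1792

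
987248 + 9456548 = 10443796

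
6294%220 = 134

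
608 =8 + 600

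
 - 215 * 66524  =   - 14302660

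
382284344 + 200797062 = 583081406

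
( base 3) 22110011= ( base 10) 6160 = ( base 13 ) 2a5b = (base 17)1456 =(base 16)1810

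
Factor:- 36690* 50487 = - 2^1 *3^2*5^1 * 1223^1*16829^1= - 1852368030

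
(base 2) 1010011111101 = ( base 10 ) 5373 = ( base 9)7330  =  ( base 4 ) 1103331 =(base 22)B25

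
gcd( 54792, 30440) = 6088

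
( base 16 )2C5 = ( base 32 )m5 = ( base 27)q7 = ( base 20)1F9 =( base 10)709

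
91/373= 91/373 = 0.24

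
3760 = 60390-56630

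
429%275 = 154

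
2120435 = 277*7655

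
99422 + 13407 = 112829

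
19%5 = 4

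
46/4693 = 46/4693=0.01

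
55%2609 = 55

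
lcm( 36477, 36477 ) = 36477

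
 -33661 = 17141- 50802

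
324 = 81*4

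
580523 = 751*773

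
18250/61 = 18250/61= 299.18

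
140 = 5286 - 5146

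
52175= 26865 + 25310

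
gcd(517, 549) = 1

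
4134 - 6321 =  - 2187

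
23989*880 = 21110320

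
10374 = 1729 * 6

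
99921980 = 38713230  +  61208750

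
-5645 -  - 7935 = 2290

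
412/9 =412/9 =45.78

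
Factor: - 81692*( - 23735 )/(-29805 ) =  - 2^2*3^( - 1) * 13^1*47^1*101^1*1571^1*1987^( - 1 )=- 387791924/5961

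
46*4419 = 203274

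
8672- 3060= 5612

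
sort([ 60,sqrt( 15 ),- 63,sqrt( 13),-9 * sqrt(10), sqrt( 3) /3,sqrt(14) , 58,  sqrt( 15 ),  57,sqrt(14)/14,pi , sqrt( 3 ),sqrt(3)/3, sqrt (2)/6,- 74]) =[-74, - 63 , -9*sqrt(10) , sqrt (2) /6,  sqrt( 14) /14,sqrt(3)/3,sqrt( 3 )/3,sqrt(3 ) , pi,sqrt(  13),  sqrt( 14), sqrt ( 15), sqrt( 15 ),57 , 58,60]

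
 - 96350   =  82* ( - 1175 ) 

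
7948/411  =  7948/411 = 19.34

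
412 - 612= - 200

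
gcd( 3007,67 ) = 1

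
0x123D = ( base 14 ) 19B7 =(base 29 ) 5g0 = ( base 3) 20101221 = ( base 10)4669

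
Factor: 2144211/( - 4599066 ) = -2^(-1 )  *  61^1*11717^1*766511^(-1 ) = -714737/1533022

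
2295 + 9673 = 11968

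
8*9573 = 76584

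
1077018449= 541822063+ 535196386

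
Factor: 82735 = 5^1 * 16547^1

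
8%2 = 0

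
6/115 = 6/115 = 0.05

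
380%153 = 74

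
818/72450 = 409/36225=0.01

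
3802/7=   543 + 1/7 = 543.14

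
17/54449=17/54449 = 0.00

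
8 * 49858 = 398864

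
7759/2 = 3879 + 1/2 = 3879.50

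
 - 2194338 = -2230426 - - 36088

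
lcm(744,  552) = 17112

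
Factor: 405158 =2^1*13^1*15583^1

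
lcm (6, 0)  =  0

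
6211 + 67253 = 73464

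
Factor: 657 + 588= 1245 = 3^1*5^1*83^1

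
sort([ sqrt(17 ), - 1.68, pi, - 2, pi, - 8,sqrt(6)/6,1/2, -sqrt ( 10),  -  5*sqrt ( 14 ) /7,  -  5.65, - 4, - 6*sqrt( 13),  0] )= [ - 6*sqrt( 13), - 8,-5.65, - 4, - sqrt( 10)  , - 5*sqrt( 14) /7,-2, - 1.68,0 , sqrt( 6)/6,1/2, pi,  pi, sqrt( 17)] 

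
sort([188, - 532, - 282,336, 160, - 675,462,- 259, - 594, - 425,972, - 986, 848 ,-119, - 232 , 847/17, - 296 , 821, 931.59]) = [- 986, - 675,-594, - 532, - 425, - 296, - 282, - 259, -232, - 119, 847/17,160,188 , 336 , 462, 821, 848,931.59 , 972 ] 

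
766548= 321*2388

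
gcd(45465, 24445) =5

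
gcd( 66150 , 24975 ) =675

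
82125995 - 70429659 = 11696336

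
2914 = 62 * 47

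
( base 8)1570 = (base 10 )888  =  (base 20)248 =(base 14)476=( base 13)534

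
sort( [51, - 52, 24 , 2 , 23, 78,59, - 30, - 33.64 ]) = [ - 52, - 33.64,-30, 2, 23, 24 , 51 , 59,78 ] 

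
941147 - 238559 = 702588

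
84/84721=12/12103 = 0.00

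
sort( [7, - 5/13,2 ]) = [- 5/13, 2, 7 ]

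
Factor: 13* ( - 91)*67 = -79261  =  - 7^1 * 13^2 * 67^1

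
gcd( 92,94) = 2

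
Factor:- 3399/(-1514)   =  2^( - 1)*3^1*11^1*103^1*757^( - 1)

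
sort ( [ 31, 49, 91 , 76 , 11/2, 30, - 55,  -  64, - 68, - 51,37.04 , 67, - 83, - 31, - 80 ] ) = [ - 83, - 80,-68, - 64 , - 55, - 51, - 31, 11/2, 30, 31, 37.04,49, 67, 76, 91]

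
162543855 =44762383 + 117781472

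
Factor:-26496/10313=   -  2^7*3^2*23^1 *10313^(-1)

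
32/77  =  32/77 = 0.42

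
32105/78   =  411 + 47/78 = 411.60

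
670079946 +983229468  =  1653309414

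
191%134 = 57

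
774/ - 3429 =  - 1 + 295/381 = - 0.23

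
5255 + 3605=8860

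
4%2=0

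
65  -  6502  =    -  6437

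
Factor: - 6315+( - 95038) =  - 7^1*14479^1  =  -101353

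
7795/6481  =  7795/6481= 1.20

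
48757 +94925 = 143682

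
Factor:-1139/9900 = -2^( - 2)*3^ ( - 2 ) *5^( - 2)  *11^(-1 ) * 17^1 * 67^1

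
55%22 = 11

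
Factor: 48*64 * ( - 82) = -251904 = - 2^11*3^1* 41^1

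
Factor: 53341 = 41^1*1301^1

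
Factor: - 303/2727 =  - 3^(- 2) = - 1/9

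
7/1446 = 7/1446 = 0.00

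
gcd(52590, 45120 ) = 30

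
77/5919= 77/5919 = 0.01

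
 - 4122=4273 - 8395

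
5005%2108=789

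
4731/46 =102 + 39/46 = 102.85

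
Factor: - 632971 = -632971^1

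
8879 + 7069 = 15948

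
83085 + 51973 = 135058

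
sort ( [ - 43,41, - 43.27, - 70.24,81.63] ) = [ - 70.24, - 43.27, - 43,41, 81.63]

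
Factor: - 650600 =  - 2^3 * 5^2*3253^1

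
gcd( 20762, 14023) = 1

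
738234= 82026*9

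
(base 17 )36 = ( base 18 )33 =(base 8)71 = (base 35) 1m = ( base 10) 57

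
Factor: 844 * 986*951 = 2^3 * 3^1*17^1*29^1 *211^1* 317^1 =791406984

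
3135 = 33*95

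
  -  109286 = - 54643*2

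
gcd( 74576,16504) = 8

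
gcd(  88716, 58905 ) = 3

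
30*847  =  25410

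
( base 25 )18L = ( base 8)1516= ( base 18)2B0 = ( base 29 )105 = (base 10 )846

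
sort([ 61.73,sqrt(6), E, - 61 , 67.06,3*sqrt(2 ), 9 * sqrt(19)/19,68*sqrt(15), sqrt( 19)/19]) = [-61,sqrt(19) /19,9 * sqrt(19)/19, sqrt(6), E, 3*sqrt(2 ),61.73, 67.06,  68* sqrt( 15 )]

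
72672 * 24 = 1744128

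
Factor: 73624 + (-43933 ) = 29691 = 3^2 * 3299^1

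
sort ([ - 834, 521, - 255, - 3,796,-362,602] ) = [ - 834, - 362, - 255, -3,  521, 602, 796]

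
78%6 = 0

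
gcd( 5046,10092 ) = 5046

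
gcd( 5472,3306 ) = 114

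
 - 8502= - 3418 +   -  5084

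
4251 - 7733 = - 3482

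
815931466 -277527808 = 538403658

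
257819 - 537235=-279416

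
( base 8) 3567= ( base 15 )876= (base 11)1488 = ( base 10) 1911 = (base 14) 9A7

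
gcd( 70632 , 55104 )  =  24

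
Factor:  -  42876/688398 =-2^1*3^2*17^(-2 ) = - 18/289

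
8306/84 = 98 + 37/42 = 98.88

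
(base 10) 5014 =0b1001110010110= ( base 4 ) 1032112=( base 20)CAE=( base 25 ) 80e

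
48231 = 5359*9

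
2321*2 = 4642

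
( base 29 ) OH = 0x2C9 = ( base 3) 222102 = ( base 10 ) 713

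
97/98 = 97/98 = 0.99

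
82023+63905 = 145928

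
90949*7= 636643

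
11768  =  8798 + 2970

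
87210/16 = 43605/8 = 5450.62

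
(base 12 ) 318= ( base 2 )111000100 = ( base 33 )DN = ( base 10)452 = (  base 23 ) JF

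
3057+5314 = 8371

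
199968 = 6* 33328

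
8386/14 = 599 = 599.00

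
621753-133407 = 488346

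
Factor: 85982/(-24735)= -2^1*3^( - 1)*5^( - 1) * 13^1*17^(-1 ) *97^( - 1 ) *3307^1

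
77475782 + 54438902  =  131914684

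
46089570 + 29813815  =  75903385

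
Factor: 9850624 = 2^8*7^1*23^1*239^1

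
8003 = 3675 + 4328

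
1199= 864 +335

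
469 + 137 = 606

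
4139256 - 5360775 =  - 1221519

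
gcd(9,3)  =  3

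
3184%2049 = 1135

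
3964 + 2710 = 6674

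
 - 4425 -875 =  - 5300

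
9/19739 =9/19739 = 0.00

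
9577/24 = 399+ 1/24 = 399.04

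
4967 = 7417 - 2450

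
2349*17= 39933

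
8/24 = 1/3= 0.33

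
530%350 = 180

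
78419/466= 78419/466=168.28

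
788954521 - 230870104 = 558084417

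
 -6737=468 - 7205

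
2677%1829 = 848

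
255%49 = 10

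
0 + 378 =378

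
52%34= 18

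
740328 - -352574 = 1092902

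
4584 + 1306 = 5890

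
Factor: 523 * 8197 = 4287031 = 7^1*523^1 * 1171^1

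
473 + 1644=2117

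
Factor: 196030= 2^1*5^1*19603^1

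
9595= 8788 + 807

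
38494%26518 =11976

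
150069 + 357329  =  507398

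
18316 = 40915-22599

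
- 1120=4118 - 5238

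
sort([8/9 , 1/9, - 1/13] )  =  [ - 1/13, 1/9, 8/9] 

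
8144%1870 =664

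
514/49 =514/49 = 10.49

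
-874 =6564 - 7438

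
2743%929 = 885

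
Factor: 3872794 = 2^1*1936397^1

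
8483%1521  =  878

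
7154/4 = 3577/2 =1788.50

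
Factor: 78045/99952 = 2^(-4 )*3^1*5^1*11^2*43^1*6247^ (-1 )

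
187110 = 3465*54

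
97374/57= 1708 + 6/19 = 1708.32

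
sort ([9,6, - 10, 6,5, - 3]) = [-10 , - 3, 5, 6,6 , 9 ] 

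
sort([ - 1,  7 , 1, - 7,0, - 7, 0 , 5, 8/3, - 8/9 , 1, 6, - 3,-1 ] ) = [ - 7, - 7 , -3 , - 1 ,  -  1,-8/9,0,0 , 1,  1,  8/3,5  ,  6,7] 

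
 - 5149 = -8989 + 3840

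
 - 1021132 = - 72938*14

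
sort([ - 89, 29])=[- 89, 29]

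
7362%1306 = 832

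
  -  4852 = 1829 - 6681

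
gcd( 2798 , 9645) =1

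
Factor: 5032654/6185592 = 2516327/3092796 = 2^( - 2 )*3^ ( - 3) * 7^ (-1 ) * 11^1*4091^ (-1)*228757^1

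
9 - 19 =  - 10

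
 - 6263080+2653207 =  - 3609873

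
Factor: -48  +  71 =23^1  =  23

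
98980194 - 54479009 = 44501185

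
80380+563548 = 643928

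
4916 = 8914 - 3998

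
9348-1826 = 7522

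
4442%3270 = 1172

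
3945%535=200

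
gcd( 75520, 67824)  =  16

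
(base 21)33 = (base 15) 46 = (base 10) 66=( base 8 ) 102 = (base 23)2k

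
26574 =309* 86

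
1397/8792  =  1397/8792 = 0.16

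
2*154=308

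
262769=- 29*(  -  9061)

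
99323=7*14189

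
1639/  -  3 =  - 547  +  2/3 = - 546.33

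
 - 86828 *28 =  - 2431184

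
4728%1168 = 56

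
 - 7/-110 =7/110  =  0.06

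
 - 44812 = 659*( - 68)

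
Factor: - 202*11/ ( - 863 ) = 2222/863 = 2^1*11^1*101^1 * 863^(-1) 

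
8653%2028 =541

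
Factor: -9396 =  - 2^2*3^4*29^1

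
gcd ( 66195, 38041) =1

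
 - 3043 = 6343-9386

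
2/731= 2/731= 0.00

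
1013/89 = 11+34/89 = 11.38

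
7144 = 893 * 8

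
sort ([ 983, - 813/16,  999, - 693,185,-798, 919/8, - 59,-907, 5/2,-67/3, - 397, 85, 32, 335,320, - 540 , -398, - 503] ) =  [-907, - 798,-693, - 540,-503,-398,  -  397,- 59,-813/16, - 67/3,  5/2, 32, 85,919/8, 185, 320,335, 983,999 ] 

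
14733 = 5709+9024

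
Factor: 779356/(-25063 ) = -2^2*71^(- 1 )*353^(-1)*194839^1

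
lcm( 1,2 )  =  2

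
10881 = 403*27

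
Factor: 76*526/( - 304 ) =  - 2^ ( - 1 ) * 263^1 = - 263/2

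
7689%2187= 1128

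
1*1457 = 1457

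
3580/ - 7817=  - 3580/7817 = - 0.46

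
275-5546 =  - 5271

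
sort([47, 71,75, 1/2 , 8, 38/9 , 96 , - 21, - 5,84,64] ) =[ - 21, - 5,1/2,38/9,8,47,64, 71, 75, 84,96] 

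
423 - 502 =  - 79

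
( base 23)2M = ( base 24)2K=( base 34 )20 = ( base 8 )104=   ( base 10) 68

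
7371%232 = 179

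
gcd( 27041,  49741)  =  1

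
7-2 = 5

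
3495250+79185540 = 82680790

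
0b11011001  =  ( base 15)E7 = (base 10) 217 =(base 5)1332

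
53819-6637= 47182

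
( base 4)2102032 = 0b10010010001110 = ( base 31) 9mr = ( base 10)9358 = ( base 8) 22216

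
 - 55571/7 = - 7939 + 2/7 = - 7938.71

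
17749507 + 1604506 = 19354013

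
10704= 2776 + 7928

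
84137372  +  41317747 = 125455119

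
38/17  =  2+ 4/17 = 2.24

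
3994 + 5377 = 9371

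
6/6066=1/1011 = 0.00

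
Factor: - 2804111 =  - 2804111^1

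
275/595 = 55/119 =0.46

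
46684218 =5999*7782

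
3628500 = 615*5900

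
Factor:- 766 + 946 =2^2*3^2*5^1 = 180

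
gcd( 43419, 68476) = 1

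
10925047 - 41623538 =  - 30698491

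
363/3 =121 = 121.00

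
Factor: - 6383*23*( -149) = 21874541 = 13^1*23^1*149^1* 491^1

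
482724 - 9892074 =-9409350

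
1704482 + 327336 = 2031818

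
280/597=280/597 = 0.47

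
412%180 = 52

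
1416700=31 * 45700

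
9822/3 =3274 = 3274.00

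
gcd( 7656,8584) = 232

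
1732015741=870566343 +861449398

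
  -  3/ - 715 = 3/715 = 0.00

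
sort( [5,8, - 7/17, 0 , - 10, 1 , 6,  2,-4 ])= [ - 10, - 4, - 7/17,0,1, 2, 5,6, 8 ] 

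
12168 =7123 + 5045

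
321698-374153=  -  52455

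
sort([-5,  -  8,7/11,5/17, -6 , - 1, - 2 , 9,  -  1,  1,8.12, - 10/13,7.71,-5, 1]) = [-8 , - 6 , - 5,-5, -2, - 1, - 1, - 10/13, 5/17, 7/11, 1, 1 , 7.71, 8.12,9] 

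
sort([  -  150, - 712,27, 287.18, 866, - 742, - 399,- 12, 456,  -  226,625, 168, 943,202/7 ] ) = [  -  742,-712,-399,  -  226,-150, - 12, 27, 202/7 , 168,287.18, 456,625,866 , 943]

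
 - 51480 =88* ( - 585 ) 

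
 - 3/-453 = 1/151 = 0.01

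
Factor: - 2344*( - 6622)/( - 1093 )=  - 15521968/1093 = - 2^4*7^1*11^1*43^1*293^1*1093^( - 1 )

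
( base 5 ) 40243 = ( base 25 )42N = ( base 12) 15A5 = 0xA0D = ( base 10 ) 2573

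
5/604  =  5/604 =0.01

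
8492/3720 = 2 + 263/930 =2.28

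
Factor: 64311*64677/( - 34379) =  - 4159442547/34379= - 3^2 *13^1*17^1*31^( - 1)*97^1 * 1109^ ( - 1)*21559^1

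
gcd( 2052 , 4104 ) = 2052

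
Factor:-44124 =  - 2^2*3^1*3677^1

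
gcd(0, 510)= 510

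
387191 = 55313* 7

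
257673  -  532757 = - 275084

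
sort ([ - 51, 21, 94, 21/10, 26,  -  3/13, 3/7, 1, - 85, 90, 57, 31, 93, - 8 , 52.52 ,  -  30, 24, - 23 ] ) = [ - 85,  -  51, - 30  ,-23, - 8,  -  3/13, 3/7, 1,21/10, 21,24, 26, 31, 52.52, 57,90, 93,94]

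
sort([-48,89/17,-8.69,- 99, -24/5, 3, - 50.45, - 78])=[-99 , - 78,-50.45, - 48,-8.69, - 24/5, 3, 89/17]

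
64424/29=64424/29 = 2221.52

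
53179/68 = 53179/68 = 782.04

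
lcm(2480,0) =0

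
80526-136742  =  - 56216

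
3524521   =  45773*77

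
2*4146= 8292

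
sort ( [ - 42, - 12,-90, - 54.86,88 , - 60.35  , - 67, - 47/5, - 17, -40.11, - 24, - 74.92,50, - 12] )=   [ - 90, - 74.92,-67,-60.35, - 54.86, - 42, - 40.11 ,-24 ,  -  17, - 12,-12 , - 47/5, 50 , 88 ] 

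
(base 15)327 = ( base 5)10322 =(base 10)712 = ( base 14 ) 38c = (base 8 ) 1310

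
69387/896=77  +  395/896 = 77.44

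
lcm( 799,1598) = 1598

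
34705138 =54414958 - 19709820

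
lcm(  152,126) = 9576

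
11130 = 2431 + 8699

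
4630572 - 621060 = 4009512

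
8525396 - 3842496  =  4682900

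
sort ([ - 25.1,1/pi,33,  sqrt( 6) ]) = [ - 25.1,  1/pi, sqrt( 6),  33]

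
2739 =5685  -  2946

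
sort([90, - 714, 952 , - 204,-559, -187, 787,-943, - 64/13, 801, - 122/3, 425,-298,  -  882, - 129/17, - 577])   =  [ - 943 ,-882, - 714, - 577,-559 , - 298,-204 , - 187, - 122/3, - 129/17 , - 64/13, 90, 425, 787, 801,952] 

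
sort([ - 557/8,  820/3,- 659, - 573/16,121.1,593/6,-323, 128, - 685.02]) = [ - 685.02,-659,-323, - 557/8, - 573/16,593/6,121.1, 128, 820/3]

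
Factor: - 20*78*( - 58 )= 90480=2^4*3^1*5^1*13^1*29^1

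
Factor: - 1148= - 2^2*7^1 * 41^1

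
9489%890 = 589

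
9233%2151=629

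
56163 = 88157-31994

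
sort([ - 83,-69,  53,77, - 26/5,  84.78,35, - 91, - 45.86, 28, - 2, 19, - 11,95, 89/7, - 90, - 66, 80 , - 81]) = [ - 91, - 90, - 83, - 81,-69, - 66, - 45.86 ,-11, - 26/5,  -  2,89/7,19 , 28, 35,  53,77 , 80, 84.78 , 95 ]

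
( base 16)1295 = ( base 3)20112012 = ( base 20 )bhh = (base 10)4757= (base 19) D37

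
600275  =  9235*65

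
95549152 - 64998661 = 30550491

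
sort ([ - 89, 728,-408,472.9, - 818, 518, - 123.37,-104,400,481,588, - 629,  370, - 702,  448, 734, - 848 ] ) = [ - 848, - 818, - 702,-629 , - 408, - 123.37, - 104,  -  89,370 , 400,448,472.9,481,518,588,728,734] 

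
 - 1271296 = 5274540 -6545836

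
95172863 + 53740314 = 148913177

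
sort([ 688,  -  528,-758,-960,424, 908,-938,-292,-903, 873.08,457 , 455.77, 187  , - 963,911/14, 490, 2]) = [ - 963, - 960,  -  938, - 903, - 758,  -  528,-292, 2, 911/14, 187, 424, 455.77,457, 490,688, 873.08,908 ]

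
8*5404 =43232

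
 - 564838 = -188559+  - 376279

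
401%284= 117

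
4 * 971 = 3884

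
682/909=682/909   =  0.75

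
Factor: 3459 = 3^1*1153^1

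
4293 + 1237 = 5530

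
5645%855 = 515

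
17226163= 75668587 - 58442424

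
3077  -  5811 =-2734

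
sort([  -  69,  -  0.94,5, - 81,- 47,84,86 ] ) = [-81, -69,-47, - 0.94,5,84,86 ]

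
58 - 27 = 31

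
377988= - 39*( - 9692) 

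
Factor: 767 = 13^1*59^1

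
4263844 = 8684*491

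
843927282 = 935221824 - 91294542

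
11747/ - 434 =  - 11747/434 = - 27.07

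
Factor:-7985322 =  -2^1 * 3^2 * 443629^1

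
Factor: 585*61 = 3^2*5^1*13^1*61^1 = 35685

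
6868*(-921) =  -  6325428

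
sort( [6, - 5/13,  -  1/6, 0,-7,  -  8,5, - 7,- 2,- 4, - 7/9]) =[ - 8 , - 7, - 7, - 4, - 2, - 7/9, - 5/13, -1/6,0,5,6] 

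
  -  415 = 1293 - 1708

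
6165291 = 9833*627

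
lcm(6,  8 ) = 24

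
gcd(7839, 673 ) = 1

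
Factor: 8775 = 3^3*5^2 * 13^1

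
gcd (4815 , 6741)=963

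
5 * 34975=174875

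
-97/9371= - 97/9371  =  - 0.01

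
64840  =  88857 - 24017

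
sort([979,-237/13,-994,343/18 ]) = [-994, - 237/13,343/18,  979 ] 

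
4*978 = 3912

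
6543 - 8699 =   -  2156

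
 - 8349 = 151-8500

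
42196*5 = 210980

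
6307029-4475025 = 1832004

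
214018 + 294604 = 508622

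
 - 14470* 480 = -6945600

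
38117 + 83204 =121321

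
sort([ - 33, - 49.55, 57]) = [-49.55 , - 33,57 ] 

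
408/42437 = 408/42437= 0.01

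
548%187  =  174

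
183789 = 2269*81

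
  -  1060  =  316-1376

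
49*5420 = 265580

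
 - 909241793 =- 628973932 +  - 280267861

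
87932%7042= 3428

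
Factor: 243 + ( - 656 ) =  - 7^1*59^1  =  - 413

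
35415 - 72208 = - 36793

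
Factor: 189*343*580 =2^2 * 3^3*5^1*7^4 * 29^1 = 37599660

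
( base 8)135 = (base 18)53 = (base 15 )63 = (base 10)93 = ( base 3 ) 10110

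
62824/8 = 7853 = 7853.00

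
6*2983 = 17898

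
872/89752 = 109/11219 = 0.01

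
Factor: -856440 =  - 2^3*3^3*5^1 * 13^1 * 61^1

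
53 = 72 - 19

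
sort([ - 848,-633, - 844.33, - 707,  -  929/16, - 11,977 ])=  [-848,-844.33, - 707,-633, - 929/16, - 11, 977]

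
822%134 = 18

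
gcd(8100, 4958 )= 2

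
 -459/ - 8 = 459/8 = 57.38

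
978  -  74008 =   -  73030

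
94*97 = 9118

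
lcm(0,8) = 0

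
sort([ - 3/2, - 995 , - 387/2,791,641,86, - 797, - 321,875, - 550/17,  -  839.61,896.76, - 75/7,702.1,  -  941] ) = [  -  995, - 941, - 839.61, - 797, - 321, - 387/2, - 550/17, - 75/7, - 3/2,86,641, 702.1,791,  875,896.76 ] 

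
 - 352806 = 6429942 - 6782748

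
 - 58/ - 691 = 58/691 = 0.08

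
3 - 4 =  - 1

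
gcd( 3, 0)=3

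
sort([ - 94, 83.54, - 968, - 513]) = [-968, - 513,  -  94, 83.54 ]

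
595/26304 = 595/26304  =  0.02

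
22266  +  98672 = 120938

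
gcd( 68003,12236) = 1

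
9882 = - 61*(-162)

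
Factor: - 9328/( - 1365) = 2^4*3^ (  -  1 )*5^(-1 )*7^( - 1 )*11^1*13^( - 1)*53^1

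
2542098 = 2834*897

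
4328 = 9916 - 5588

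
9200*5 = 46000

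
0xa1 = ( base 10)161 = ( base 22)77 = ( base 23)70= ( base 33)4T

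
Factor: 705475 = 5^2*28219^1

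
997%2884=997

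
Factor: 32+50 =2^1*41^1 = 82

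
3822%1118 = 468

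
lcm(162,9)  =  162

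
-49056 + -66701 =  - 115757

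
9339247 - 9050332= 288915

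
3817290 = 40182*95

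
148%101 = 47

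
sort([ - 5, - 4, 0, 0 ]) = [ - 5,-4,0, 0]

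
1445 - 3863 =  -2418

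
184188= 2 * 92094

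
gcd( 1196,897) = 299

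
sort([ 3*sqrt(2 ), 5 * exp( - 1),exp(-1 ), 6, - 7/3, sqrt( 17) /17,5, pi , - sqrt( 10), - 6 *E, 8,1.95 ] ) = [  -  6*E, - sqrt(10 ), - 7/3 , sqrt(17)/17, exp( - 1),5*exp ( - 1 ),  1.95,pi, 3*sqrt( 2), 5, 6, 8 ] 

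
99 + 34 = 133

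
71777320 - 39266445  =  32510875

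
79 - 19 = 60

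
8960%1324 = 1016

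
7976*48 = 382848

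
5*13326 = 66630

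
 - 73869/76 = - 73869/76 = - 971.96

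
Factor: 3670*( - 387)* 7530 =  - 10694783700 = - 2^2*3^3*5^2*43^1*251^1*367^1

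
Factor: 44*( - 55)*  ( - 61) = 2^2*5^1*11^2 * 61^1 = 147620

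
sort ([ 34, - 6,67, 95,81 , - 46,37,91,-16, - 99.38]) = [ - 99.38, - 46, - 16, - 6,  34,37 , 67, 81, 91, 95]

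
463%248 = 215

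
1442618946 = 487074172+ 955544774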